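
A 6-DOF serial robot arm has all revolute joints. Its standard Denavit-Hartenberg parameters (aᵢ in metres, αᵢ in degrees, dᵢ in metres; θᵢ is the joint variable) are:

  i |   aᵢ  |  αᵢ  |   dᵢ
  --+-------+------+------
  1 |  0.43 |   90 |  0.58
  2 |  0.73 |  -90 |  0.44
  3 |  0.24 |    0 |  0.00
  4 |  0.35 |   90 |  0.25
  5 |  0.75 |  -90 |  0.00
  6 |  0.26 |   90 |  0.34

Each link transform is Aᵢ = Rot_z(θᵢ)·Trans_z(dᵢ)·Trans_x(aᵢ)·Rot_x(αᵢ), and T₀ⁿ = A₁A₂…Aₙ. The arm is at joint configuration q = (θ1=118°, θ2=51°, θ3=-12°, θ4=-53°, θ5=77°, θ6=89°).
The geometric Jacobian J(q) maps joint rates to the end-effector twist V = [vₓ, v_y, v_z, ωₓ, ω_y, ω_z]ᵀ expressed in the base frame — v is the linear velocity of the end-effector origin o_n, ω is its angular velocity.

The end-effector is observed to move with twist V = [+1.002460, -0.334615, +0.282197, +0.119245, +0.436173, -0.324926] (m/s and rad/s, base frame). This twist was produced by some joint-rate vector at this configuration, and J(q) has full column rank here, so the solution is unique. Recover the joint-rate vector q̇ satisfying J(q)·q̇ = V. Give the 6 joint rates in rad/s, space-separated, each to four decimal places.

-0.9180 0.1410 -0.0110 0.2290 -0.5340 -0.4470

o_n = [0.2937, 0.6210, 2.2429]
J₁: ẑ×o_n = [-0.6210, 0.2937, 0.0000], ω = ẑ
J2: z=[0.8829, 0.4695, 0.0000] o=[-0.2019, 0.3797, 0.5800] → [0.7807, -1.4682, -0.0196, 0.8829, 0.4695, 0.0000]
J3: z=[0.3648, -0.6862, 0.6293] o=[-0.0291, 0.9919, 1.1473] → [-0.5184, -0.1966, 0.0861, 0.3648, -0.6862, 0.6293]
J4: z=[0.3648, -0.6862, 0.6293] o=[-0.0544, 1.1457, 1.3298] → [-0.2963, -0.1141, 0.0474, 0.3648, -0.6862, 0.6293]
J5: z=[0.6409, -0.3052, -0.7043] o=[0.2732, 1.2053, 1.6020] → [-0.6071, -0.4251, -0.3683, 0.6409, -0.3052, -0.7043]
J6: z=[-0.5760, -0.7977, -0.1785] o=[0.6538, 0.8153, 2.1173] → [-0.1348, 0.1366, -0.1754, -0.5760, -0.7977, -0.1785]
q̇ = J⁺·V = [-0.9180, 0.1410, -0.0110, 0.2290, -0.5340, -0.4470]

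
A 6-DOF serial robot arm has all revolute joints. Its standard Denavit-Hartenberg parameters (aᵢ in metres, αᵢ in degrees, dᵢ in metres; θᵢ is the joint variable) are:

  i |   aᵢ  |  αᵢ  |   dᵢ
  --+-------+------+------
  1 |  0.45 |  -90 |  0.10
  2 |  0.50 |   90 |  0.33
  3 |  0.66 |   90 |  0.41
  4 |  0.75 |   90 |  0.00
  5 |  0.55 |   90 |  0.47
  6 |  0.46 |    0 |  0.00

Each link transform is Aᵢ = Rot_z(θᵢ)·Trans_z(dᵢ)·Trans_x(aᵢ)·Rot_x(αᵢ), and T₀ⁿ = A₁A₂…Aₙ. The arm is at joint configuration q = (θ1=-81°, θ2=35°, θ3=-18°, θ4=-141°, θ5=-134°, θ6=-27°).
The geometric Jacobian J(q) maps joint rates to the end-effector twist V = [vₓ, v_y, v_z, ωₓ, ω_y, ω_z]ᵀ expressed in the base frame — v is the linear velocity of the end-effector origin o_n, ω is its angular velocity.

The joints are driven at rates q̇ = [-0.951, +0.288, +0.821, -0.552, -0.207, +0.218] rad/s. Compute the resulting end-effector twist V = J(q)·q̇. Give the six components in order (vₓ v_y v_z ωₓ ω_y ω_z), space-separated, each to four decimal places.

o_n = [1.1076, -1.5373, -0.0851]
J₁: ẑ×o_n = [1.5373, 1.1076, -0.0000], ω = ẑ
J2: z=[0.9877, 0.1564, 0.0000] o=[0.0704, -0.4445, 0.1000] → [-0.0289, 0.1828, -1.2416, 0.9877, 0.1564, 0.0000]
J3: z=[0.0897, -0.5665, 0.8192] o=[0.4604, -0.7974, -0.1868] → [0.5485, 0.5210, 0.3003, 0.0897, -0.5665, 0.8192]
J4: z=[-0.9789, 0.1012, 0.1772] o=[0.3762, -1.5694, -0.2110] → [0.0071, 0.2529, -0.1055, -0.9789, 0.1012, 0.1772]
J5: z=[0.1851, 0.0744, 0.9799] o=[0.4407, -0.8253, -0.2796] → [0.7121, 0.6175, -0.1814, 0.1851, 0.0744, 0.9799]
J6: z=[-0.7419, -0.6433, 0.1890] o=[0.8821, -1.2095, 0.1458] → [0.2105, -0.1286, 0.3883, -0.7419, -0.6433, 0.1890]
V = J·q̇ = [-1.1254, -0.8684, 0.0693, 0.6984, -0.6316, -0.5380]

-1.1254 -0.8684 0.0693 0.6984 -0.6316 -0.5380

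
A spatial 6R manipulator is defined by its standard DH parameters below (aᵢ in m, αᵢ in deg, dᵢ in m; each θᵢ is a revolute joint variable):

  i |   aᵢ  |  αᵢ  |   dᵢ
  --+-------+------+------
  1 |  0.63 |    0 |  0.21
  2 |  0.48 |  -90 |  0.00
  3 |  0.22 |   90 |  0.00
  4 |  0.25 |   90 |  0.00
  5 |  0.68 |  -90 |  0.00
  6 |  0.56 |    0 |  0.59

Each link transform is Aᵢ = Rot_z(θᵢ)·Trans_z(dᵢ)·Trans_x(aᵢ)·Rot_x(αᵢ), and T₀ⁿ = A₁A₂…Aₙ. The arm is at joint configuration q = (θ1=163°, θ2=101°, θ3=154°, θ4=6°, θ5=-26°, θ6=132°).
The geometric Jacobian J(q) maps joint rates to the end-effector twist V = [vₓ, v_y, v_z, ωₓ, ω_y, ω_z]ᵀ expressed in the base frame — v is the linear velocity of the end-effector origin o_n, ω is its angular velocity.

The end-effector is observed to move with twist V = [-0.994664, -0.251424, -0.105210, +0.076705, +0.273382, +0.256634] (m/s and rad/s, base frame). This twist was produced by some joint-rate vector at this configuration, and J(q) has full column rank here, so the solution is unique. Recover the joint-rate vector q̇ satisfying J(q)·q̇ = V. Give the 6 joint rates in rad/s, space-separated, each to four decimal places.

o_n = [-0.0881, 0.3360, -0.5651]
J₁: ẑ×o_n = [-0.3360, -0.0881, 0.0000], ω = ẑ
J2: z=[0.0000, 0.0000, 1.0000] o=[-0.6025, 0.1842, 0.2100] → [-0.1518, 0.5144, 0.0000, 0.0000, 0.0000, 1.0000]
J3: z=[0.9945, -0.1045, 0.0000] o=[-0.6526, -0.2932, 0.2100] → [0.0810, 0.7708, 0.6848, 0.9945, -0.1045, 0.0000]
J4: z=[-0.0458, -0.4360, -0.8988] o=[-0.6320, -0.0965, 0.1136] → [0.6846, -0.5200, 0.2173, -0.0458, -0.4360, -0.8988]
J5: z=[-0.9793, 0.1974, -0.0458] o=[-0.5826, 0.1230, 0.0046] → [-0.1027, -0.5805, -0.3062, -0.9793, 0.1974, -0.0458]
J6: z=[0.0453, -0.0069, -0.9989] o=[-0.4483, 0.7896, 0.0060] → [-0.4491, -0.3340, -0.0181, 0.0453, -0.0069, -0.9989]
q̇ = J⁺·V = [0.9620, -0.5370, 0.1030, -0.6230, 0.0890, 0.7250]

0.9620 -0.5370 0.1030 -0.6230 0.0890 0.7250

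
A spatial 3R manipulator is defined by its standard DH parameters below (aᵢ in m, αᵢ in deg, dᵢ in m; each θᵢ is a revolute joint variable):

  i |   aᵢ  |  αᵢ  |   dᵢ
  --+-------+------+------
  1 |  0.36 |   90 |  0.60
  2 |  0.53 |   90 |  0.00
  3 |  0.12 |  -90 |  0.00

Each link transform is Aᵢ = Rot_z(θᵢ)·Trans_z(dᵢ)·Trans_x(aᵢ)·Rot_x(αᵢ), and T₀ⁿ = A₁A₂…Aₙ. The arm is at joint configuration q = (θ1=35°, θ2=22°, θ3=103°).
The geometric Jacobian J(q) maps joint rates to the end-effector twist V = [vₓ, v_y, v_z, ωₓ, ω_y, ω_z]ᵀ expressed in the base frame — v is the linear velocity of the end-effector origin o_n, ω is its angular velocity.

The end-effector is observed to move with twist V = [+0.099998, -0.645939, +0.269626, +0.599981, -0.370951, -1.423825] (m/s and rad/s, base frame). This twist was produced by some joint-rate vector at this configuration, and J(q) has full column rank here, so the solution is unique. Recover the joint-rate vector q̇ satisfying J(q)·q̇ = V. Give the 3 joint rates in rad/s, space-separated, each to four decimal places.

-0.7340 0.6480 0.7440

o_n = [0.7440, 0.3782, 0.7884]
J₁: ẑ×o_n = [-0.3782, 0.7440, 0.0000], ω = ẑ
J2: z=[0.5736, -0.8192, 0.0000] o=[0.2949, 0.2065, 0.6000] → [-0.1544, -0.1081, 0.4664, 0.5736, -0.8192, 0.0000]
J3: z=[0.3069, 0.2149, -0.9272] o=[0.6974, 0.4883, 0.7985] → [-0.1043, -0.0401, -0.0438, 0.3069, 0.2149, -0.9272]
q̇ = J⁺·V = [-0.7340, 0.6480, 0.7440]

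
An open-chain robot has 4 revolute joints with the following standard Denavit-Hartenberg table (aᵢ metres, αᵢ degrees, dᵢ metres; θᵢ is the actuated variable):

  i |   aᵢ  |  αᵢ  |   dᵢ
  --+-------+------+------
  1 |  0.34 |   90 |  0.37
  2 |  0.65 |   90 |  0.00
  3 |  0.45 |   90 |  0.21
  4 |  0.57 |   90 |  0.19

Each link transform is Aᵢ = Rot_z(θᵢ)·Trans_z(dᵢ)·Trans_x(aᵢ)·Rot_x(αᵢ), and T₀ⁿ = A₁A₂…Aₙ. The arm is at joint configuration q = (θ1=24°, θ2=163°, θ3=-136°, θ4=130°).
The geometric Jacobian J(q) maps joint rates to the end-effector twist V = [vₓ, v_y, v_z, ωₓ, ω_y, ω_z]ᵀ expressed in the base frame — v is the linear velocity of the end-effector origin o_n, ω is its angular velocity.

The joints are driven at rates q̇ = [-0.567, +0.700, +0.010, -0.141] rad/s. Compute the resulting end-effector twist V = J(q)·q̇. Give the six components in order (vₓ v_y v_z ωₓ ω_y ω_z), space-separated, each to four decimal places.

-0.4657 -0.2150 -0.1379 0.1606 -0.5837 -0.5288

o_n = [0.1153, -0.0347, 1.1223]
J₁: ẑ×o_n = [0.0347, 0.1153, -0.0000], ω = ẑ
J2: z=[0.4067, -0.9135, 0.0000] o=[0.3106, 0.1383, 0.3700] → [-0.6872, -0.3060, -0.2488, 0.4067, -0.9135, 0.0000]
J3: z=[0.2671, 0.1189, 0.9563] o=[-0.2573, -0.1145, 0.5600] → [-0.0095, 0.2061, -0.0230, 0.2671, 0.1189, 0.9563]
J4: z=[0.8995, -0.3870, -0.2031] o=[-0.0455, 0.3219, 0.6662] → [-0.2489, -0.4428, -0.2585, 0.8995, -0.3870, -0.2031]
V = J·q̇ = [-0.4657, -0.2150, -0.1379, 0.1606, -0.5837, -0.5288]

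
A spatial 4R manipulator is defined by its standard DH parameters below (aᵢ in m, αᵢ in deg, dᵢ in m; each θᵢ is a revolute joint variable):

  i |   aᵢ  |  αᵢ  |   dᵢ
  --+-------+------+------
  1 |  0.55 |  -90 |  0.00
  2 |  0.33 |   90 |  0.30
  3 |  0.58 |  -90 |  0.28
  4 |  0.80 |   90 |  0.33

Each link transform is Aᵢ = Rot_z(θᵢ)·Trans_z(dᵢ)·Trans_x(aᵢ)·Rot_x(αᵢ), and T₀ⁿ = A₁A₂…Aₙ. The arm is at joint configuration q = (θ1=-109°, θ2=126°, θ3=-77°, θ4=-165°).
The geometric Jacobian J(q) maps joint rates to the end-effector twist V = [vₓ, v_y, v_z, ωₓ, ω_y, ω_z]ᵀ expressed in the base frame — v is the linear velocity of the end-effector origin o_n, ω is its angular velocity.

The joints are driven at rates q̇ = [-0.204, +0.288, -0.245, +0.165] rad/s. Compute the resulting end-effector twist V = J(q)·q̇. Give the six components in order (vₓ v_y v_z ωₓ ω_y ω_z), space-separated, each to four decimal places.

o_n = [0.3405, -0.7376, -0.7783]
J₁: ẑ×o_n = [0.7376, 0.3405, -0.0000], ω = ẑ
J2: z=[0.9455, -0.3256, 0.0000] o=[-0.1791, -0.5200, 0.0000] → [0.2534, 0.7359, -0.0366, 0.9455, -0.3256, 0.0000]
J3: z=[-0.2634, -0.7649, -0.5878] o=[0.1677, -0.4343, -0.2670] → [0.2129, -0.2362, 0.2120, -0.2634, -0.7649, -0.5878]
J4: z=[0.3992, 0.4683, -0.7883] o=[-0.4154, -0.3920, -0.5371] → [-0.3854, -0.4995, -0.4919, 0.3992, 0.4683, -0.7883]
V = J·q̇ = [-0.1932, 0.1179, -0.1436, 0.4027, 0.1709, -0.1901]

-0.1932 0.1179 -0.1436 0.4027 0.1709 -0.1901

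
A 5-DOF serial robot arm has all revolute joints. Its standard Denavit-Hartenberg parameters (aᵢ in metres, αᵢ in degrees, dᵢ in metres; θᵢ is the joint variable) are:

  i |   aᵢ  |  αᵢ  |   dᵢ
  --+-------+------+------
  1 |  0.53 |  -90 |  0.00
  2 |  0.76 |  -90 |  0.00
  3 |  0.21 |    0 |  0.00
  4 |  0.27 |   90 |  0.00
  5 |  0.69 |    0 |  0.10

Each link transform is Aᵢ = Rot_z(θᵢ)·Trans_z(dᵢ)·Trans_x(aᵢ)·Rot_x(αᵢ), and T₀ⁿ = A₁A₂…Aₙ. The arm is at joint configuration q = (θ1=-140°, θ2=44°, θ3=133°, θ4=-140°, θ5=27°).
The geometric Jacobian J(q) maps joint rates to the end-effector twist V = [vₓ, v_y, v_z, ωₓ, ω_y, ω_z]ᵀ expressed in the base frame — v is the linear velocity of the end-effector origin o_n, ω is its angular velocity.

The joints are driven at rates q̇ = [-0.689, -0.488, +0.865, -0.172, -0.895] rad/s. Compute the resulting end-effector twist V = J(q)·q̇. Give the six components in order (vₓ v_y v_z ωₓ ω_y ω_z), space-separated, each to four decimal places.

o_n = [-1.0220, -0.9274, -1.2554]
J₁: ẑ×o_n = [0.9274, -1.0220, 0.0000], ω = ẑ
J2: z=[0.6428, -0.7660, 0.0000] o=[-0.4060, -0.3407, 0.0000] → [0.9617, 0.8069, -0.8490, 0.6428, -0.7660, 0.0000]
J3: z=[0.5321, 0.4465, -0.7193] o=[-0.8248, -0.6921, -0.5279] → [-0.4941, 0.5290, -0.0372, 0.5321, 0.4465, -0.7193]
J4: z=[0.5321, 0.4465, -0.7193] o=[-0.8446, -0.5082, -0.4285] → [-0.6708, 0.5677, -0.1439, 0.5321, 0.4465, -0.7193]
J5: z=[0.7052, -0.7040, 0.0847] o=[-0.9711, -0.6573, -0.6146] → [0.4739, 0.4475, -0.2263, 0.7052, -0.7040, 0.0847]
V = J·q̇ = [-1.8445, 0.2698, 0.6094, -0.5760, 1.3133, -1.2633]

-1.8445 0.2698 0.6094 -0.5760 1.3133 -1.2633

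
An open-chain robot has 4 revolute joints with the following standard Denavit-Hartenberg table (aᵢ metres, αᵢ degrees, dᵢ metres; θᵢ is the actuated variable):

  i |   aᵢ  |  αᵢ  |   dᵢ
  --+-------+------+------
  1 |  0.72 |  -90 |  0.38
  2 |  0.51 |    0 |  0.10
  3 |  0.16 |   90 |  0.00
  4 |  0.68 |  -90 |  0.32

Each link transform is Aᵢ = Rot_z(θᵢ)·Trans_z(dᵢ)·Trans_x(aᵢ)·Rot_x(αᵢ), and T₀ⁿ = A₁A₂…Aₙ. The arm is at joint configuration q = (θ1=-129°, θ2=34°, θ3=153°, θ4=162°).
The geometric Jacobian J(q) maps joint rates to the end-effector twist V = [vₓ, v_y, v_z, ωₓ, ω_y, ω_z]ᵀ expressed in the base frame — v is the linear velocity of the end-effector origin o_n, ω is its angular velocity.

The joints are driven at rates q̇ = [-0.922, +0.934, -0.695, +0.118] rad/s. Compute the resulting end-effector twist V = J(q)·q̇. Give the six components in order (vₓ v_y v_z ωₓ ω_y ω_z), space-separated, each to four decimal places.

-1.1675 1.0045 -0.5041 0.1948 -0.1392 -1.0391

o_n = [-0.7577, -1.4284, -0.2821]
J₁: ẑ×o_n = [1.4284, -0.7577, 0.0000], ω = ẑ
J2: z=[0.7771, -0.6293, 0.0000] o=[-0.4531, -0.5595, 0.3800] → [0.4167, 0.5146, -0.8669, 0.7771, -0.6293, 0.0000]
J3: z=[0.7771, -0.6293, 0.0000] o=[-0.6415, -0.9511, 0.0948] → [0.2372, 0.2929, -0.4441, 0.7771, -0.6293, 0.0000]
J4: z=[0.0767, 0.0947, -0.9925] o=[-0.5415, -0.8276, 0.1143] → [-0.6338, 0.2449, -0.0256, 0.0767, 0.0947, -0.9925]
V = J·q̇ = [-1.1675, 1.0045, -0.5041, 0.1948, -0.1392, -1.0391]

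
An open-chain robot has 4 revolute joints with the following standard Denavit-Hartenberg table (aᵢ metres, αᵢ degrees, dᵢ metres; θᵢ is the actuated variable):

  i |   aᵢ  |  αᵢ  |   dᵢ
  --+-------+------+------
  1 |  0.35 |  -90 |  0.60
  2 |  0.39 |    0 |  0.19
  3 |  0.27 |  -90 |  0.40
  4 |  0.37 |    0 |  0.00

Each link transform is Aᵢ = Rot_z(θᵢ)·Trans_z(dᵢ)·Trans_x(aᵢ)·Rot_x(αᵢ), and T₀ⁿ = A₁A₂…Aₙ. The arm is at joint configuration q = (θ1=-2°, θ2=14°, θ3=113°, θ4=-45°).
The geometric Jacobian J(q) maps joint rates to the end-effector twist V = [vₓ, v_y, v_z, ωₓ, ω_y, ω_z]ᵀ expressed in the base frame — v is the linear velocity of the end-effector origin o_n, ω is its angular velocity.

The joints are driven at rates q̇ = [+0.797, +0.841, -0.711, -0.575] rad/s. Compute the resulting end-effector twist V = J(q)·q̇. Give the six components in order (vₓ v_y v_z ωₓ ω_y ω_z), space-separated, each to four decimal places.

o_n = [0.4379, 0.8369, 0.0811]
J₁: ẑ×o_n = [-0.8369, 0.4379, 0.0000], ω = ẑ
J2: z=[0.0349, 0.9994, 0.0000] o=[0.3498, -0.0122, 0.6000] → [-0.5186, 0.0181, -0.0585, 0.0349, 0.9994, 0.0000]
J3: z=[0.0349, 0.9994, 0.0000] o=[0.7346, 0.1645, 0.5057] → [-0.4243, 0.0148, 0.3199, 0.0349, 0.9994, 0.0000]
J4: z=[-0.7981, 0.0279, 0.6018] o=[0.5862, 0.5699, 0.2900] → [-0.1665, -0.2560, -0.2089, -0.7981, 0.0279, 0.6018]
V = J·q̇ = [-0.7057, 0.5009, -0.1565, 0.4635, 0.1139, 0.4510]

-0.7057 0.5009 -0.1565 0.4635 0.1139 0.4510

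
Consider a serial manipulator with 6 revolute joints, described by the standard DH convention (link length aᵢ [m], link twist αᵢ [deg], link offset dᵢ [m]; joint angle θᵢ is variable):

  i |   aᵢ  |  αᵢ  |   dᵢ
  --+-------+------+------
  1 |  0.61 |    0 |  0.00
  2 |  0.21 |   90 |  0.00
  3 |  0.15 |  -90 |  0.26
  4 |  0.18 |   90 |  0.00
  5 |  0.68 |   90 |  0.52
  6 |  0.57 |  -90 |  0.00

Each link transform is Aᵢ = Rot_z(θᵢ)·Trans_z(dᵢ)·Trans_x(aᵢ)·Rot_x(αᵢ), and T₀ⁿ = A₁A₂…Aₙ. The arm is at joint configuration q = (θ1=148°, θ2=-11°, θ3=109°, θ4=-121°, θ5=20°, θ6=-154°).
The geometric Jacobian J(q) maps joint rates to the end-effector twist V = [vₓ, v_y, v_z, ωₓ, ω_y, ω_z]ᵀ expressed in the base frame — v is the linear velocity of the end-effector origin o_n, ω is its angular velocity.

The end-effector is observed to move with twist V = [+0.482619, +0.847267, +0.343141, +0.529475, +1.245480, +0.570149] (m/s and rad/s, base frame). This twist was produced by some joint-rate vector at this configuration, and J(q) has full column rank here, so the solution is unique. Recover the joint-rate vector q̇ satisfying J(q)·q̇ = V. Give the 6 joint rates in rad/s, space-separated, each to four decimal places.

-0.6440 0.8270 0.7590 0.3400 -0.4490 0.9610

o_n = [-0.4123, 0.7862, -0.2602]
J₁: ẑ×o_n = [-0.7862, -0.4123, 0.0000], ω = ẑ
J2: z=[0.0000, 0.0000, 1.0000] o=[-0.5173, 0.3233, 0.0000] → [-0.4630, 0.1050, 0.0000, 0.0000, 0.0000, 1.0000]
J3: z=[0.6820, 0.7314, 0.0000] o=[-0.6709, 0.4665, 0.0000] → [-0.1903, 0.1774, 0.0289, 0.6820, 0.7314, 0.0000]
J4: z=[0.6915, -0.6448, -0.3256] o=[-0.4579, 0.6233, 0.1418] → [0.3123, 0.2631, 0.1420, 0.6915, -0.6448, -0.3256]
J5: z=[-0.5554, -0.1864, -0.8105] o=[-0.3747, 0.7567, 0.0542] → [0.0825, -0.1441, -0.0234, -0.5554, -0.1864, -0.8105]
J6: z=[-0.4918, 0.8595, 0.1394] o=[-0.2075, 0.9835, -0.7542] → [0.4521, 0.2144, 0.2730, -0.4918, 0.8595, 0.1394]
q̇ = J⁺·V = [-0.6440, 0.8270, 0.7590, 0.3400, -0.4490, 0.9610]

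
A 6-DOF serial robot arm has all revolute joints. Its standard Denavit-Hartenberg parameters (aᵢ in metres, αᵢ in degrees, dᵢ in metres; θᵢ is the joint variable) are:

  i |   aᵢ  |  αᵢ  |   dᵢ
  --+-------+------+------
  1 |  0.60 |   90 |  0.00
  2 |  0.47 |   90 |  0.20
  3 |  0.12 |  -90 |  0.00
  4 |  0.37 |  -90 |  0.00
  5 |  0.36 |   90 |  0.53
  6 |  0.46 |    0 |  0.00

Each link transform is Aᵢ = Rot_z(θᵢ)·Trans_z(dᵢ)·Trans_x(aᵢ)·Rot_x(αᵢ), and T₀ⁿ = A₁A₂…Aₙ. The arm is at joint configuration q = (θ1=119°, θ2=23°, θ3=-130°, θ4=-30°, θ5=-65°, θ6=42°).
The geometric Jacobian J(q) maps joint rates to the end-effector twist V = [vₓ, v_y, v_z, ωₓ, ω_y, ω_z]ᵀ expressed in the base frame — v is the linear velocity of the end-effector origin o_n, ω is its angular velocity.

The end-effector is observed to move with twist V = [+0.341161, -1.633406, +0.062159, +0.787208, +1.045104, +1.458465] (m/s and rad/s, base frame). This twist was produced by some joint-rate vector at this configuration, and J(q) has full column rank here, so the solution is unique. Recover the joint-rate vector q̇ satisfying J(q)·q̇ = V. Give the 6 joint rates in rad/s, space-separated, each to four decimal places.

0.9850 0.5040 -0.1600 -0.3320 -0.4230 0.9580

o_n = [-1.2541, 0.0680, 0.4548]
J₁: ẑ×o_n = [-0.0680, -1.2541, 0.0000], ω = ẑ
J2: z=[0.8746, 0.4848, 0.0000] o=[-0.2909, 0.5248, 0.0000] → [0.2205, -0.3977, 0.0675, 0.8746, 0.4848, 0.0000]
J3: z=[-0.1894, 0.3417, -0.9205] o=[-0.3257, 1.0001, 0.1836] → [-0.7654, 0.9060, 0.4939, -0.1894, 0.3417, -0.9205]
J4: z=[-0.9041, 0.3051, 0.2993] o=[-0.3717, 0.8935, 0.1535] → [0.3390, 0.0082, 1.0155, -0.9041, 0.3051, 0.2993]
J5: z=[-0.0275, -0.7404, 0.6716] o=[-0.5295, 0.6719, -0.0973] → [-0.0032, -0.4715, -0.5199, -0.0275, -0.7404, 0.6716]
J6: z=[0.0045, 0.6718, 0.7408] o=[-0.9039, 0.2879, 0.2532] → [0.2983, -0.2603, 0.2343, 0.0045, 0.6718, 0.7408]
q̇ = J⁺·V = [0.9850, 0.5040, -0.1600, -0.3320, -0.4230, 0.9580]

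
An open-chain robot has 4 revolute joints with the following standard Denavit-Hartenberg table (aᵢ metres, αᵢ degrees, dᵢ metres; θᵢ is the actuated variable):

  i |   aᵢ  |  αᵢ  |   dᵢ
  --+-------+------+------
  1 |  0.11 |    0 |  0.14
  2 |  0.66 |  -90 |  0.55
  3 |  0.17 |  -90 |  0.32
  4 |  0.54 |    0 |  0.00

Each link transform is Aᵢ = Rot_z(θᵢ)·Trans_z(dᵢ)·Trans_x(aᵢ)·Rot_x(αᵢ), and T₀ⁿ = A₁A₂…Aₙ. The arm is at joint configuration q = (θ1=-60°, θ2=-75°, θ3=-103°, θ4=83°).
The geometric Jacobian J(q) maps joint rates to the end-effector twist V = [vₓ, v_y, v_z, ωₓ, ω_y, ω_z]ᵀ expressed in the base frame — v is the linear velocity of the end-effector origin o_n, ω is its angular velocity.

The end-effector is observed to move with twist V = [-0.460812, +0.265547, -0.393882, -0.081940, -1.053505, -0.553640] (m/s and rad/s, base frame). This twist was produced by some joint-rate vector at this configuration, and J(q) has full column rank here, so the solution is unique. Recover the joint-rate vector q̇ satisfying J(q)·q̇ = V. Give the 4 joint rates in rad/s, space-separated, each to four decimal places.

-0.3810 -0.3580 0.6870 0.8240

o_n = [-0.5269, -0.3717, 0.9198]
J₁: ẑ×o_n = [0.3717, -0.5269, 0.0000], ω = ẑ
J2: z=[0.0000, 0.0000, 1.0000] o=[0.0550, -0.0953, 0.1400] → [0.2765, -0.5819, 0.0000, 0.0000, 0.0000, 1.0000]
J3: z=[0.7071, -0.7071, 0.0000] o=[-0.4117, -0.5620, 0.6900] → [-0.1625, -0.1625, 0.0530, 0.7071, -0.7071, 0.0000]
J4: z=[-0.6890, -0.6890, 0.2250] o=[-0.1584, -0.7612, 0.8556] → [-0.1318, -0.0387, -0.5222, -0.6890, -0.6890, 0.2250]
q̇ = J⁺·V = [-0.3810, -0.3580, 0.6870, 0.8240]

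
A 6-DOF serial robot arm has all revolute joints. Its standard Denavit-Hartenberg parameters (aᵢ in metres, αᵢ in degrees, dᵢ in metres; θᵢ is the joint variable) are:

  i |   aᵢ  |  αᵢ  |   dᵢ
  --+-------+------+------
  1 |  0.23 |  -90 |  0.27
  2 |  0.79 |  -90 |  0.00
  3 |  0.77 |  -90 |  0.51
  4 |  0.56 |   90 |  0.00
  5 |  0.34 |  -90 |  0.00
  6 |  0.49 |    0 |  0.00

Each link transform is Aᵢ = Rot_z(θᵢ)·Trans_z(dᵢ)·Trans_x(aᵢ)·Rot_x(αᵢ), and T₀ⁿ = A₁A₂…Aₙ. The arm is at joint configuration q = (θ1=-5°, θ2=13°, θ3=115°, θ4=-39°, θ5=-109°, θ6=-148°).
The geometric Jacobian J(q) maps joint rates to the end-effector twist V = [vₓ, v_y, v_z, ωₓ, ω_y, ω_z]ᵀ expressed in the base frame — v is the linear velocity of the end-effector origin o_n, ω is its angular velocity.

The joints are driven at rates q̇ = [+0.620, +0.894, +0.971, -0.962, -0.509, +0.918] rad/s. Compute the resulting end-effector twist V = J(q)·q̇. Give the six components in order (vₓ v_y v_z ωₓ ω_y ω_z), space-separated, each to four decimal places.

-0.7592 1.3717 -0.4834 0.4026 -0.5778 -0.6354

o_n = [0.1748, -0.9502, -0.8443]
J₁: ẑ×o_n = [0.9502, 0.1748, -0.0000], ω = ẑ
J2: z=[0.0872, 0.9962, 0.0000] o=[0.2291, -0.0200, 0.2700] → [-1.1101, 0.0971, -0.0269, 0.0872, 0.9962, 0.0000]
J3: z=[-0.2241, 0.0196, -0.9744] o=[0.9959, -0.0871, 0.0923] → [-0.8593, 0.5902, 0.2095, -0.2241, 0.0196, -0.9744]
J4: z=[-0.8429, 0.4980, 0.2039] o=[0.5050, -0.7447, -0.3314] → [-0.2135, -0.4996, 0.3376, -0.8429, 0.4980, 0.2039]
J5: z=[0.1337, 0.5608, -0.8171] o=[0.2131, -1.1151, -0.6335] → [0.0165, 0.0595, 0.0435, 0.1337, 0.5608, -0.8171]
J6: z=[-0.2184, -0.7875, -0.5763] o=[0.5418, -1.2020, -0.6393] → [0.3066, 0.1667, -0.3440, -0.2184, -0.7875, -0.5763]
V = J·q̇ = [-0.7592, 1.3717, -0.4834, 0.4026, -0.5778, -0.6354]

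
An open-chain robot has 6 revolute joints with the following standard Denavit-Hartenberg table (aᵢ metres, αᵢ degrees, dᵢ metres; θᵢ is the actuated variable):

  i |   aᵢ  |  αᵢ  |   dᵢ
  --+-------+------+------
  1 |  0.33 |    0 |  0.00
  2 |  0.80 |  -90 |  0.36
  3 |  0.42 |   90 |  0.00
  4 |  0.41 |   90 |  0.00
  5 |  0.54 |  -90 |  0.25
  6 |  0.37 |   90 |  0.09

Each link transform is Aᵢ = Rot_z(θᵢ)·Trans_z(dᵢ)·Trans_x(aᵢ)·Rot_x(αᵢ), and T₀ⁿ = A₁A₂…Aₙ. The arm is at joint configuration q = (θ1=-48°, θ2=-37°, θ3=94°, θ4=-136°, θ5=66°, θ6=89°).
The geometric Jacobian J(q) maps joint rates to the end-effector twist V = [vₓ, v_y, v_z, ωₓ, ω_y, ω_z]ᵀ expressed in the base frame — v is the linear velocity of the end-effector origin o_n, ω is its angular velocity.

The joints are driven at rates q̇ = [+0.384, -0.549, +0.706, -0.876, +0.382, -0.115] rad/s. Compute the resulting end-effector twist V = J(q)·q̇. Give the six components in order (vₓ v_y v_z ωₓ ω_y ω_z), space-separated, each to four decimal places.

0.2729 0.1688 -0.1032 0.8262 0.9725 0.2395

o_n = [-0.1301, -1.6080, 0.2152]
J₁: ẑ×o_n = [1.6080, -0.1301, 0.0000], ω = ẑ
J2: z=[0.0000, 0.0000, 1.0000] o=[0.2208, -0.2452, 0.0000] → [1.3628, -0.3509, 0.0000, 0.0000, 0.0000, 1.0000]
J3: z=[0.9962, 0.0872, 0.0000] o=[0.2905, -1.0422, 0.3600] → [-0.0126, 0.1442, -0.5270, 0.9962, 0.0872, 0.0000]
J4: z=[0.0869, -0.9938, -0.0698] o=[0.2880, -1.0130, -0.0590] → [-0.3140, 0.0053, -0.4672, 0.0869, -0.9938, -0.0698]
J5: z=[0.7208, 0.0144, 0.6930] o=[0.0061, -1.0583, 0.2352] → [0.3806, -0.0799, -0.3943, 0.7208, 0.0144, 0.6930]
J6: z=[0.6636, -0.3032, -0.6839] o=[0.0781, -1.5692, 0.5317] → [0.0694, 0.3524, -0.0889, 0.6636, -0.3032, -0.6839]
V = J·q̇ = [0.2729, 0.1688, -0.1032, 0.8262, 0.9725, 0.2395]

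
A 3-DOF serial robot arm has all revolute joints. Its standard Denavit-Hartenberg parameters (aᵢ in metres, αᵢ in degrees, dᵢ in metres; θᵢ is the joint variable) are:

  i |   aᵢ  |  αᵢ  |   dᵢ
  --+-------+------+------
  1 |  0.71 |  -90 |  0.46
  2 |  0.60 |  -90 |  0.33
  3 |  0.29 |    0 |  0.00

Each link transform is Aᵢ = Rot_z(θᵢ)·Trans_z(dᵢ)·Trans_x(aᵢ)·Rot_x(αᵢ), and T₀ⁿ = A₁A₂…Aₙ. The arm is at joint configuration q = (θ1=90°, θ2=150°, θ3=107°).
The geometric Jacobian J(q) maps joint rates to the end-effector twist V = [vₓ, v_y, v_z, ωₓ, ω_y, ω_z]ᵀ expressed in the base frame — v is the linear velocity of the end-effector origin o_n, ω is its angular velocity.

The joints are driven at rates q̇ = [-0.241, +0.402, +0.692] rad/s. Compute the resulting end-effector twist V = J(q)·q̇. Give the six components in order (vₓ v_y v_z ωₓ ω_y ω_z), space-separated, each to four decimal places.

0.0049 0.0753 0.2753 -0.4020 -0.3460 0.3583

o_n = [-0.0527, 0.2638, 0.2024]
J₁: ẑ×o_n = [-0.2638, -0.0527, 0.0000], ω = ẑ
J2: z=[-1.0000, 0.0000, 0.0000] o=[0.0000, 0.7100, 0.4600] → [0.0000, -0.2576, 0.4462, -1.0000, 0.0000, 0.0000]
J3: z=[-0.0000, -0.5000, 0.8660] o=[-0.3300, 0.1904, 0.1600] → [-0.0848, 0.2402, 0.1387, -0.0000, -0.5000, 0.8660]
V = J·q̇ = [0.0049, 0.0753, 0.2753, -0.4020, -0.3460, 0.3583]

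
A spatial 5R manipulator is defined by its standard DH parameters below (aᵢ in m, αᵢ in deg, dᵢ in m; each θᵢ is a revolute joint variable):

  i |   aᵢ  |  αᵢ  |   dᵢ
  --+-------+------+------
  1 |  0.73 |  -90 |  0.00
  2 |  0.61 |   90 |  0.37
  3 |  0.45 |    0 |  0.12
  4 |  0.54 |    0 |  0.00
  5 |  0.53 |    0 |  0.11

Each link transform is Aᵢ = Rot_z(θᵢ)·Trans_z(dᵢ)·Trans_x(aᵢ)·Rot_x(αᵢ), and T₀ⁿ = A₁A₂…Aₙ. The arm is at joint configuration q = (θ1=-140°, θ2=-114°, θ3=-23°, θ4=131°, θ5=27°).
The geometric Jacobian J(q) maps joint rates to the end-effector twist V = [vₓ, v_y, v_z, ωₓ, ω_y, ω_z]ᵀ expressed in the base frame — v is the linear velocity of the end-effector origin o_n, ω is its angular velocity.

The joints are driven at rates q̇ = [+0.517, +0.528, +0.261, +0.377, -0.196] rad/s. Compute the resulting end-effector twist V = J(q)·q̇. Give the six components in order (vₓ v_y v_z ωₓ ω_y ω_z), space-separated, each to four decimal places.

0.1510 0.1224 -0.1942 0.6487 -0.1449 0.3372

o_n = [0.4479, -1.0373, 0.3473]
J₁: ẑ×o_n = [1.0373, 0.4479, -0.0000], ω = ẑ
J2: z=[0.6428, -0.7660, 0.0000] o=[-0.5592, -0.4692, 0.0000] → [-0.2661, -0.2233, 0.4064, 0.6428, -0.7660, 0.0000]
J3: z=[0.6998, 0.5872, -0.4067] o=[-0.1313, -0.5932, 0.5573] → [-0.3039, -0.0887, -0.6509, 0.6998, 0.5872, -0.4067]
J4: z=[0.6998, 0.5872, -0.4067] o=[-0.0313, -0.2797, 0.8869] → [-0.6249, 0.1827, -0.8115, 0.6998, 0.5872, -0.4067]
J5: z=[0.6998, 0.5872, -0.4067] o=[0.2468, -0.7168, 0.7344] → [-0.3577, 0.1891, -0.3424, 0.6998, 0.5872, -0.4067]
V = J·q̇ = [0.1510, 0.1224, -0.1942, 0.6487, -0.1449, 0.3372]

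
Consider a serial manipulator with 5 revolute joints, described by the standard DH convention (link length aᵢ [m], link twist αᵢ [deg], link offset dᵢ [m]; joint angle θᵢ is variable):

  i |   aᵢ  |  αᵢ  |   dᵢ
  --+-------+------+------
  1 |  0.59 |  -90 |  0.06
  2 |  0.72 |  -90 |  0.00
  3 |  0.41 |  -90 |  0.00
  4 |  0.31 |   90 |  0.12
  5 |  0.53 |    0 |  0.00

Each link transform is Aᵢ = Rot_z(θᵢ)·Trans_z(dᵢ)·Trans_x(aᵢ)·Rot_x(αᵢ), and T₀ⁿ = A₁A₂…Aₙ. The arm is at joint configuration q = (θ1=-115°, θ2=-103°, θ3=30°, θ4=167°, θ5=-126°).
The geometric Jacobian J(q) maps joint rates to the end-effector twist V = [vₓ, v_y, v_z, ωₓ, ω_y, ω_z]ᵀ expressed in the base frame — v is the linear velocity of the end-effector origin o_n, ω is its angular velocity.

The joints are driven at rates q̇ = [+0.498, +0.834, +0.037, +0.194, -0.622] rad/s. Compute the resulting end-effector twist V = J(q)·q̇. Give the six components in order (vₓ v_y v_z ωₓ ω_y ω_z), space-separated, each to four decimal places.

o_n = [-0.0766, -0.3102, 1.2593]
J₁: ẑ×o_n = [0.3102, -0.0766, 0.0000], ω = ẑ
J2: z=[0.9063, -0.4226, 0.0000] o=[-0.2493, -0.5347, 0.0600] → [-0.5068, -1.0869, 0.2765, 0.9063, -0.4226, 0.0000]
J3: z=[-0.4118, -0.8831, 0.2250] o=[-0.1809, -0.3879, 0.7615] → [-0.4570, 0.2284, 0.0601, -0.4118, -0.8831, 0.2250]
J4: z=[-0.8324, 0.2641, -0.4872] o=[-0.3329, -0.2289, 1.1075] → [0.0005, 0.0014, -0.0000, -0.8324, 0.2641, -0.4872]
J5: z=[0.3178, 0.9477, -0.0294] o=[-0.2921, -0.2528, 0.7785] → [0.4540, -0.1591, -0.2225, 0.3178, 0.9477, -0.0294]
V = J·q̇ = [-0.5674, -0.8369, 0.3712, 0.3815, -0.9234, 0.4301]

-0.5674 -0.8369 0.3712 0.3815 -0.9234 0.4301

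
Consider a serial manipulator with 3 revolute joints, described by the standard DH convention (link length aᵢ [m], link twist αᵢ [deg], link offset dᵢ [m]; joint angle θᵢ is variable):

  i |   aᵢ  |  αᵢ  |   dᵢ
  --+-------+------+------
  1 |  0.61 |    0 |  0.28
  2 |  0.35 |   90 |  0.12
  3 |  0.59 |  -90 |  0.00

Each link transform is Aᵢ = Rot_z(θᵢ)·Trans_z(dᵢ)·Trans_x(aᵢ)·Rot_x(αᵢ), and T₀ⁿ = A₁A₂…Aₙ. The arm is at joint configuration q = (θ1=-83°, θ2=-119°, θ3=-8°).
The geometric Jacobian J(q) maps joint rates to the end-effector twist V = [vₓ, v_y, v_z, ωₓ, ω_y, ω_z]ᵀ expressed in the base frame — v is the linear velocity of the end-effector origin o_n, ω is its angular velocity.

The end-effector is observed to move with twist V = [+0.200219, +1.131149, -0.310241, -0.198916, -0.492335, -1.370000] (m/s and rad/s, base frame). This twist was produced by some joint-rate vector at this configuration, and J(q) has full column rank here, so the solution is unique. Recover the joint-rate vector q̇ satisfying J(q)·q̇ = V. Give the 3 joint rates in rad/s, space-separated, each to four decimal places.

o_n = [-0.7919, -0.2555, 0.3179]
J₁: ẑ×o_n = [0.2555, -0.7919, 0.0000], ω = ẑ
J2: z=[0.0000, 0.0000, 1.0000] o=[0.0743, -0.6055, 0.2800] → [-0.3500, -0.8662, 0.0000, 0.0000, 0.0000, 1.0000]
J3: z=[0.3746, 0.9272, 0.0000] o=[-0.2502, -0.4743, 0.4000] → [-0.0761, 0.0308, 0.5843, 0.3746, 0.9272, 0.0000]
q̇ = J⁺·V = [-0.5280, -0.8420, -0.5310]

-0.5280 -0.8420 -0.5310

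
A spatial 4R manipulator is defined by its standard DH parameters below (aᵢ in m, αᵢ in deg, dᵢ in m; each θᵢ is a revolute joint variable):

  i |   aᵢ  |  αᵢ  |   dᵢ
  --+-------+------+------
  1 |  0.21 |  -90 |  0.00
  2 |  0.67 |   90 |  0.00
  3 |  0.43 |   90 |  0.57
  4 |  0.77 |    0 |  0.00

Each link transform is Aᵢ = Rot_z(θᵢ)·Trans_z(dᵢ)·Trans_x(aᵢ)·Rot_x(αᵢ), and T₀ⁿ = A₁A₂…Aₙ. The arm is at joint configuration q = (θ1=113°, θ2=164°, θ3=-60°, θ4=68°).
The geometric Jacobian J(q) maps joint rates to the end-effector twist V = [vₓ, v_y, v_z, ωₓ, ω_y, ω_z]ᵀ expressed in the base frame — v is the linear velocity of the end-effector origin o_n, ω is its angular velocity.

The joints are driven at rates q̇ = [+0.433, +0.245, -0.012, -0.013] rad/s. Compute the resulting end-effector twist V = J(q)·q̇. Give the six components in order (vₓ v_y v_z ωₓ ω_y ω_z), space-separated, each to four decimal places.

o_n = [0.7390, -0.1485, -1.5179]
J₁: ẑ×o_n = [0.1485, 0.7390, -0.0000], ω = ẑ
J2: z=[-0.9205, -0.3907, 0.0000] o=[-0.0821, 0.1933, 0.0000] → [0.5931, -1.3972, 0.6355, -0.9205, -0.3907, 0.0000]
J3: z=[-0.1077, 0.2537, -0.9613] o=[0.1696, -0.3995, -0.1847] → [-0.0970, -0.6909, -0.1715, -0.1077, 0.2537, -0.9613]
J4: z=[0.1350, 0.9617, 0.2387] o=[0.5317, -0.2997, -0.7919] → [-0.7343, 0.1475, -0.1789, 0.1350, 0.9617, 0.2387]
V = J·q̇ = [0.2203, -0.0160, 0.1601, -0.2260, -0.1113, 0.4414]

0.2203 -0.0160 0.1601 -0.2260 -0.1113 0.4414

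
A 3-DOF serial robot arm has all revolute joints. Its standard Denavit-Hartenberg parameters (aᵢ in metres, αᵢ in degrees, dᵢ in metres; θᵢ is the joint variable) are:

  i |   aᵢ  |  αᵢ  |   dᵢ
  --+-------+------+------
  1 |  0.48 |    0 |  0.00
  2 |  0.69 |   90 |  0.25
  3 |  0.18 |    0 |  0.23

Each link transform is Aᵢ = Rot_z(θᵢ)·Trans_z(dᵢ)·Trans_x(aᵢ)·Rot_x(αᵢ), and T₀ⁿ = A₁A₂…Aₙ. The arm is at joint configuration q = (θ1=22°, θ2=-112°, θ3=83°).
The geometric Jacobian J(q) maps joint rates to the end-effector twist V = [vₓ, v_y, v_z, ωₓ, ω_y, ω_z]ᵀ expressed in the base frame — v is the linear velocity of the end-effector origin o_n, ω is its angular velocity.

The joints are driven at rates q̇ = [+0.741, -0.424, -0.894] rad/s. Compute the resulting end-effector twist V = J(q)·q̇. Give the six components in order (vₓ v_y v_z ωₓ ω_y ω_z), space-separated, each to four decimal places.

o_n = [0.2150, -0.5321, 0.4287]
J₁: ẑ×o_n = [0.5321, 0.2150, -0.0000], ω = ẑ
J2: z=[0.0000, 0.0000, 1.0000] o=[0.4450, 0.1798, 0.0000] → [0.7119, -0.2300, 0.0000, 0.0000, 0.0000, 1.0000]
J3: z=[-1.0000, 0.0000, 0.0000] o=[0.4450, -0.5102, 0.2500] → [0.0000, 0.1787, 0.0219, -1.0000, 0.0000, 0.0000]
V = J·q̇ = [0.0924, 0.0972, -0.0196, 0.8940, -0.0000, 0.3170]

0.0924 0.0972 -0.0196 0.8940 -0.0000 0.3170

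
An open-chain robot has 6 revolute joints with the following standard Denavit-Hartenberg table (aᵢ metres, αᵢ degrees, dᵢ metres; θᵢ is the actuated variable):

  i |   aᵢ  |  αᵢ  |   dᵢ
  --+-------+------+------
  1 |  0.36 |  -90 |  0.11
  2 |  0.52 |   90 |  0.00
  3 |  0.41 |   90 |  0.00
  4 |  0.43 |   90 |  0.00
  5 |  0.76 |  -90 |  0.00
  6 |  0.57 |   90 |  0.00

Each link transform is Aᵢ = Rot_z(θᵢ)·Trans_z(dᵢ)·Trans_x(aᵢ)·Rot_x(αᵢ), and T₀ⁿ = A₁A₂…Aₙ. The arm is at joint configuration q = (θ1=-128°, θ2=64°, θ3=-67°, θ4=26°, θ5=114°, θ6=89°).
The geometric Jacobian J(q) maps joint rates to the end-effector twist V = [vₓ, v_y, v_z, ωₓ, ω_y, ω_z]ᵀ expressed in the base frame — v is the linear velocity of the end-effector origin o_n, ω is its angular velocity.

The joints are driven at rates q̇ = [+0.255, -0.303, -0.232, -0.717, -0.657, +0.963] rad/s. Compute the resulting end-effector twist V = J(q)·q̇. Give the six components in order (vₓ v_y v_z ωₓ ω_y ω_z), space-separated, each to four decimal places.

o_n = [-0.9359, -0.3550, 0.3784]
J₁: ẑ×o_n = [0.3550, -0.9359, 0.0000], ω = ẑ
J2: z=[0.7880, -0.6157, 0.0000] o=[-0.2216, -0.2837, 0.1100] → [-0.1653, -0.2115, -0.4960, 0.7880, -0.6157, 0.0000]
J3: z=[-0.5534, -0.7083, 0.4384] o=[-0.3620, -0.4633, -0.3574] → [-0.5686, 0.1556, -0.4664, -0.5534, -0.7083, 0.4384]
J4: z=[-0.0595, 0.5585, 0.8273] o=[-0.7026, -0.2863, -0.5014] → [0.5483, -0.1407, 0.1344, -0.0595, 0.5585, 0.8273]
J5: z=[0.1331, 0.8258, -0.5480] o=[-1.1280, -0.2529, -0.5545] → [0.7145, -0.2295, -0.1722, 0.1331, 0.8258, -0.5480]
J6: z=[0.9280, -0.2980, -0.2237] o=[-0.8635, 0.1109, 0.0581] → [-0.1997, -0.2810, -0.4539, 0.9280, -0.2980, -0.2237]
V = J·q̇ = [-0.7823, -0.2296, -0.1618, 0.7384, -0.8792, -0.2953]

-0.7823 -0.2296 -0.1618 0.7384 -0.8792 -0.2953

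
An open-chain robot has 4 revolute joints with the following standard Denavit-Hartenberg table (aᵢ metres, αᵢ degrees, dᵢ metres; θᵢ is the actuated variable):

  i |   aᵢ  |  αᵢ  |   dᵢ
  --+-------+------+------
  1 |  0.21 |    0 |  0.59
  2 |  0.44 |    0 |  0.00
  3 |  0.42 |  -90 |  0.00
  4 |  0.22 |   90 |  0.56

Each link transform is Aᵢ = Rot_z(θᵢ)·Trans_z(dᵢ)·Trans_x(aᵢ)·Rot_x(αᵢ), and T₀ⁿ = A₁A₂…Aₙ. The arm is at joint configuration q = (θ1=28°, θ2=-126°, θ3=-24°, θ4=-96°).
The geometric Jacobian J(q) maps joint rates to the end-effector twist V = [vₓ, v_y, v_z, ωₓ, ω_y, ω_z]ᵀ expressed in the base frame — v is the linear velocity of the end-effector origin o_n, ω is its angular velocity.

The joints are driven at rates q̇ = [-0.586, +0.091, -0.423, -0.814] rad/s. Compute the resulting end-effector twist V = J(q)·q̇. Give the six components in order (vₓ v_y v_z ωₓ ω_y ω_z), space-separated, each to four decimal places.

o_n = [0.3887, -0.9706, 0.8088]
J₁: ẑ×o_n = [0.9706, 0.3887, -0.0000], ω = ẑ
J2: z=[0.0000, 0.0000, 1.0000] o=[0.1854, 0.0986, 0.5900] → [1.0692, 0.2033, -0.0000, 0.0000, 0.0000, 1.0000]
J3: z=[0.0000, 0.0000, 1.0000] o=[0.1242, -0.3371, 0.5900] → [0.6334, 0.2645, -0.0000, 0.0000, 0.0000, 1.0000]
J4: z=[0.8480, -0.5299, 0.0000] o=[-0.0984, -0.6933, 0.5900] → [-0.1159, -0.1855, 0.0230, 0.8480, -0.5299, 0.0000]
V = J·q̇ = [-0.6450, -0.1701, -0.0187, -0.6903, 0.4314, -0.9180]

-0.6450 -0.1701 -0.0187 -0.6903 0.4314 -0.9180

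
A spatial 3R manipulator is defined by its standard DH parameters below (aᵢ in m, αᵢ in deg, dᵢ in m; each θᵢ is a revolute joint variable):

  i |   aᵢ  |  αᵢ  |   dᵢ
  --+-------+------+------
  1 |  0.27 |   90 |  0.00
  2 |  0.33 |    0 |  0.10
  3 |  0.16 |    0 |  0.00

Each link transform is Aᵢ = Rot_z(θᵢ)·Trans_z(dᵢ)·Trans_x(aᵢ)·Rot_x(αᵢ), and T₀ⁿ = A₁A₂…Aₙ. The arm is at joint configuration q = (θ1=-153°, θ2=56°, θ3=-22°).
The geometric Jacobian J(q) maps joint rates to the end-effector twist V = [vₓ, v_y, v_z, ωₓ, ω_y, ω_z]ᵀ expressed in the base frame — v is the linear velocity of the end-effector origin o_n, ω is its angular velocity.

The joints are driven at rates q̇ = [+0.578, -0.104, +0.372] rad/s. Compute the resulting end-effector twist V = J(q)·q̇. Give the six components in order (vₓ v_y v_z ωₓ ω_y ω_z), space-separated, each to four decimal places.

0.0986 -0.3307 0.0164 -0.1217 0.2388 0.5780

o_n = [-0.5686, -0.1775, 0.3631]
J₁: ẑ×o_n = [0.1775, -0.5686, 0.0000], ω = ẑ
J2: z=[-0.4540, 0.8910, 0.0000] o=[-0.2406, -0.1226, 0.0000] → [0.3235, 0.1648, 0.3172, -0.4540, 0.8910, 0.0000]
J3: z=[-0.4540, 0.8910, 0.0000] o=[-0.4504, -0.1173, 0.2736] → [0.0797, 0.0406, 0.1326, -0.4540, 0.8910, 0.0000]
V = J·q̇ = [0.0986, -0.3307, 0.0164, -0.1217, 0.2388, 0.5780]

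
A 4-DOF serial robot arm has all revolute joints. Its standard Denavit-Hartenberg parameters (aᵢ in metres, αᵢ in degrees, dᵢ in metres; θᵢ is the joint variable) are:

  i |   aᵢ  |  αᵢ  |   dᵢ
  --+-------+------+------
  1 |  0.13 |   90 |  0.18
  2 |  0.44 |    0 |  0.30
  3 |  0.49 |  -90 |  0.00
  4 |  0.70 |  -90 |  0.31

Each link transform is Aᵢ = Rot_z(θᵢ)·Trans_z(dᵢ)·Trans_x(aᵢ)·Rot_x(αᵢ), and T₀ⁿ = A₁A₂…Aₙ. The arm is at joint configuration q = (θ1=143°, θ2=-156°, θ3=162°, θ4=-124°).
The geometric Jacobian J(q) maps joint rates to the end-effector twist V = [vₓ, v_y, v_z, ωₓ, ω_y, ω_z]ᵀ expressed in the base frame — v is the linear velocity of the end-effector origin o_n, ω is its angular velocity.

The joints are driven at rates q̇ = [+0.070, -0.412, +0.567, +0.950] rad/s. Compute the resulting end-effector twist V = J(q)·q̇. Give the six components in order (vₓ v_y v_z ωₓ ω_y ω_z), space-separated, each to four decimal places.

-0.1563 0.6015 0.2334 0.1726 0.0640 1.0148

o_n = [0.6946, 0.5789, 0.3196]
J₁: ẑ×o_n = [-0.5789, 0.6946, 0.0000], ω = ẑ
J2: z=[0.6018, 0.7986, 0.0000] o=[-0.1038, 0.0782, 0.1800] → [0.1115, -0.0840, -0.3363, 0.6018, 0.7986, 0.0000]
J3: z=[0.6018, 0.7986, 0.0000] o=[0.3977, 0.0759, 0.0010] → [0.2544, -0.1917, 0.0656, 0.6018, 0.7986, 0.0000]
J4: z=[0.0835, -0.0629, 0.9945] o=[0.0086, 0.3692, 0.0523] → [-0.2254, 0.6599, 0.0607, 0.0835, -0.0629, 0.9945]
V = J·q̇ = [-0.1563, 0.6015, 0.2334, 0.1726, 0.0640, 1.0148]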